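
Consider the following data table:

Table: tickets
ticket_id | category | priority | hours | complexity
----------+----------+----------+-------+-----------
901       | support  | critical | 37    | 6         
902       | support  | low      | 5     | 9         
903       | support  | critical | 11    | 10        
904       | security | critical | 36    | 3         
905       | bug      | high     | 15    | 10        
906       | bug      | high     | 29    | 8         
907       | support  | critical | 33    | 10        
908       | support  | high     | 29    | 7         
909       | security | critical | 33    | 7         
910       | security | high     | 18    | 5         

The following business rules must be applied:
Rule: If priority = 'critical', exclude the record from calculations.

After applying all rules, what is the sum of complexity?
39

Step 1: Identify records where priority = 'critical'
Step 2: The excluded records sum to 36
Step 3: Original total complexity = 75
Step 4: Remaining total = 75 - 36 = 39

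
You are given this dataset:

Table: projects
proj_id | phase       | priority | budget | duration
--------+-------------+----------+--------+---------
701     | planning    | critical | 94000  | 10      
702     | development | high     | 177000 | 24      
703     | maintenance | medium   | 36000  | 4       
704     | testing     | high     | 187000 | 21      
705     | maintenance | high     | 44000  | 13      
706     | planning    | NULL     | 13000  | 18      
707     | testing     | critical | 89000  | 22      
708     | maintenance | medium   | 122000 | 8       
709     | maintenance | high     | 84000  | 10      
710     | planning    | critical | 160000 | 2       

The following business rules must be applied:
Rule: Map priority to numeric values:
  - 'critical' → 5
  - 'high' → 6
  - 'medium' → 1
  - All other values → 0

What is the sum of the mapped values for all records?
41

Step 1: Apply mapping to each record
Step 2: Count by status:
  'critical': 3 records × 5 = 15
  'high': 4 records × 6 = 24
  'medium': 2 records × 1 = 2
Step 3: Sum all mapped values = 41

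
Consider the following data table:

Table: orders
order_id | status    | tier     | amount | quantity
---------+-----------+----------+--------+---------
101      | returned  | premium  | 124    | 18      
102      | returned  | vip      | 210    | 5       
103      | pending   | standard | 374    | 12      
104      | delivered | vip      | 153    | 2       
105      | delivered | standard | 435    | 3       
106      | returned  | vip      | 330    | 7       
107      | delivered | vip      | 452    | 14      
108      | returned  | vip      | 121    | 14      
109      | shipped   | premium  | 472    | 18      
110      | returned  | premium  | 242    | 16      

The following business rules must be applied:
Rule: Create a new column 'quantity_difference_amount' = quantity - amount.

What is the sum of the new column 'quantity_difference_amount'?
-2804

Step 1: For each record, compute quantity - amount
Example calculations:
  18 - 124 = -106
  5 - 210 = -205
  12 - 374 = -362
  ...
Step 2: Sum all derived values
Step 3: Total = -2804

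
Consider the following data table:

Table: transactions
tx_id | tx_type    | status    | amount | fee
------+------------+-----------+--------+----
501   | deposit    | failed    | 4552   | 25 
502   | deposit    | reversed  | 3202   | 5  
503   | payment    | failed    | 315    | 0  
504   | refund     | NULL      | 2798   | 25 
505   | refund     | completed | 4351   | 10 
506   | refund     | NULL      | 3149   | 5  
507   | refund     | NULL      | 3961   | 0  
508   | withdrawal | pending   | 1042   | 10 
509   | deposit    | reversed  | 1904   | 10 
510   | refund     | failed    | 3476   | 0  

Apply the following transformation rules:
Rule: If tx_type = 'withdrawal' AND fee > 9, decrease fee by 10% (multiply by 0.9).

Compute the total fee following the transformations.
89.0

Step 1: Find records where tx_type = 'withdrawal' AND fee > 9
Step 2: 1 records match, summing to 10
Step 3: After multiplier: 10 × 0.9 = 9.0
Step 4: Unaffected records sum: 80
Step 5: Final sum = 9.0 + 80 = 89.0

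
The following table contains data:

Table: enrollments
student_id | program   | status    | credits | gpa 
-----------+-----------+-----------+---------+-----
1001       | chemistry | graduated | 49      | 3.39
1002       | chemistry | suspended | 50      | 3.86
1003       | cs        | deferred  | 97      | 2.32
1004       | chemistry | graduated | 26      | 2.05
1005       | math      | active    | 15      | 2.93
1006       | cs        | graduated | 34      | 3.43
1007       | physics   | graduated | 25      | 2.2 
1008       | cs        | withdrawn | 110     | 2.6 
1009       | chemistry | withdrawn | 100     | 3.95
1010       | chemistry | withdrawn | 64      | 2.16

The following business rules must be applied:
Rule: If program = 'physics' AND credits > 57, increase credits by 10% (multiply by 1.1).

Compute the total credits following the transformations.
570

Step 1: Find records where program = 'physics' AND credits > 57
Step 2: 0 records match, summing to 0
Step 3: After multiplier: 0 × 1.1 = 0.0
Step 4: Unaffected records sum: 570
Step 5: Final sum = 0.0 + 570 = 570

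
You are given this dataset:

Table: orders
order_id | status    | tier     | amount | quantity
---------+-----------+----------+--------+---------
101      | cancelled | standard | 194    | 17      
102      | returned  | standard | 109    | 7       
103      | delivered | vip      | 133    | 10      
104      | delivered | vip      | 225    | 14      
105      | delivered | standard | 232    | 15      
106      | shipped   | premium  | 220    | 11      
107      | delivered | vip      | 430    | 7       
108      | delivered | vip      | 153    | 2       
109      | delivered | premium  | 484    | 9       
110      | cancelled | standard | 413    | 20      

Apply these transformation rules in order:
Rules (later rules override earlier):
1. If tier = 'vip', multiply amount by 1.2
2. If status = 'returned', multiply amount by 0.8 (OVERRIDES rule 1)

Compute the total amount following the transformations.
2759.4

Step 1: Rule 2 takes priority for records with status = 'returned'
  - 1 records: 109 × 0.8 = 87.2
Step 2: Rule 1 applies to remaining records with tier = 'vip'
  - 4 records: 941 × 1.2 = 1129.2
Step 3: Other records unchanged: 1543
Step 4: Final sum = 87.2 + 1129.2 + 1543 = 2759.4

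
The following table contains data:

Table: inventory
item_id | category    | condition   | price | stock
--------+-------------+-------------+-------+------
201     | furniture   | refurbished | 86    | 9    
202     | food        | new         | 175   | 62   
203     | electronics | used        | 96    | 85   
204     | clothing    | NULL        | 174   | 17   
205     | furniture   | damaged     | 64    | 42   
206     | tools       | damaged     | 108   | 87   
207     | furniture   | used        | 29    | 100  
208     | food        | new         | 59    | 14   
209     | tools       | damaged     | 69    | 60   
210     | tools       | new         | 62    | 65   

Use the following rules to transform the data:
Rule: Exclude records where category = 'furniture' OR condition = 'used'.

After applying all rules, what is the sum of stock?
305

Step 1: Find records where category = 'furniture' OR condition = 'used'
Step 2: 4 records match, summing to 236
Step 3: Original sum: 541
Step 4: Remaining sum = 541 - 236 = 305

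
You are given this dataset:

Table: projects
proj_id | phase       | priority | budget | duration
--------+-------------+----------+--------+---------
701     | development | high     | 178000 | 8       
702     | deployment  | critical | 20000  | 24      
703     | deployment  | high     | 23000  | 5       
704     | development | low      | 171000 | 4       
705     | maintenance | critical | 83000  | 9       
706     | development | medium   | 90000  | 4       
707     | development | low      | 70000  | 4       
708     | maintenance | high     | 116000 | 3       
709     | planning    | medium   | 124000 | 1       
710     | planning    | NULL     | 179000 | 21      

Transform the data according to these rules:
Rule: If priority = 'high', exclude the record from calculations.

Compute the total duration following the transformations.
67

Step 1: Identify records where priority = 'high'
Step 2: The excluded records sum to 16
Step 3: Original total duration = 83
Step 4: Remaining total = 83 - 16 = 67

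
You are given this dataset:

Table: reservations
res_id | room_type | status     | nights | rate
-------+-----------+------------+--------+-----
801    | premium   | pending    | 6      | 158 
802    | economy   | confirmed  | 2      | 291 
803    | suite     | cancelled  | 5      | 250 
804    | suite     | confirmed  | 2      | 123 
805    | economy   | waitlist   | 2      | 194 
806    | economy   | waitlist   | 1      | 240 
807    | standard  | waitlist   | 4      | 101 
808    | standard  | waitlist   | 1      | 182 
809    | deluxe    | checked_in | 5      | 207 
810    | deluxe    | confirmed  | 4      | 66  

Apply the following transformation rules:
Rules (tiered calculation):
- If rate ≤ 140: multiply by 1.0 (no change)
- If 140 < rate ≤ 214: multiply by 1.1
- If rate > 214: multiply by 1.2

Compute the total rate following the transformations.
2042.3

Step 1: Tier 1 (rate ≤ 140): 3 records, sum = 290 × 1.0 = 290.0
Step 2: Tier 2 (140 < rate ≤ 214): 4 records, sum = 741 × 1.1 = 815.1
Step 3: Tier 3 (rate > 214): 3 records, sum = 781 × 1.2 = 937.2
Step 4: Final sum = 290.0 + 815.1 + 937.2 = 2042.3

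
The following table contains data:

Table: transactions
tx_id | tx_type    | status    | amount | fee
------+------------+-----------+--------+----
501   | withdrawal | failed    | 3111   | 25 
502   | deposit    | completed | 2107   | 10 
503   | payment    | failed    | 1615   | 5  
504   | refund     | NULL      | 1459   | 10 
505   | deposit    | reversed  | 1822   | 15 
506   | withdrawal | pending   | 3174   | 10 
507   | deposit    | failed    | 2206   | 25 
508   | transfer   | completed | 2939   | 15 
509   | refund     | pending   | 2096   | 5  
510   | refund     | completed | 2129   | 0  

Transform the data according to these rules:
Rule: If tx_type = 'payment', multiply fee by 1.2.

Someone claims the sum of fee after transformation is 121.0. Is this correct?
Yes, the result is correct.

Step 1: Calculate the correct sum after transformation
Step 2: Apply multiplier 1.2 to records where tx_type = 'payment'
Step 3: Correct result = 121.0
Step 4: Claimed result = 121.0
Step 5: 121.0 = 121.0 ✓
Conclusion: The claimed result is correct.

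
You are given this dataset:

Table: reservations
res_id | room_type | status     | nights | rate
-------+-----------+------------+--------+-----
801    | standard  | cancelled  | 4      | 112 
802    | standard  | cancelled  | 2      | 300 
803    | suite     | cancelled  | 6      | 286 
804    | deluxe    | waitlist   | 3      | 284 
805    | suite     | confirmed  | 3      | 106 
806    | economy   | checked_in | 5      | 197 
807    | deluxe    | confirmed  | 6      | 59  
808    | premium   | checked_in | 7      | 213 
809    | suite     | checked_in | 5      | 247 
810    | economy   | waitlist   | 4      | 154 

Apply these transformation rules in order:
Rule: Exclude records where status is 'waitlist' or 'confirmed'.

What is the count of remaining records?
6

Step 1: Count records to exclude
  - 2 (waitlist) + 2 (confirmed) = 4 records
Step 2: Total records: 10
Step 3: Remaining = 10 - 4 = 6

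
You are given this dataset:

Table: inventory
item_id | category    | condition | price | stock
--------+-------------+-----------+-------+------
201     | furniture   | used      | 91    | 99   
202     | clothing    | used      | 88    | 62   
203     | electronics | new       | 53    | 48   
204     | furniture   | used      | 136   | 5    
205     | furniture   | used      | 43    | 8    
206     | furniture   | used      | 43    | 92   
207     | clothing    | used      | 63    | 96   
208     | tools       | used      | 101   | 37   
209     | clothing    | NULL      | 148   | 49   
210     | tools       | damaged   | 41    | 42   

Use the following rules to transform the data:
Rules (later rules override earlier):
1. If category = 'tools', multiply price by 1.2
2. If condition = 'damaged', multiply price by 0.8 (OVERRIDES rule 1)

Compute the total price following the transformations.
819.0

Step 1: Rule 2 takes priority for records with condition = 'damaged'
  - 1 records: 41 × 0.8 = 32.8
Step 2: Rule 1 applies to remaining records with category = 'tools'
  - 1 records: 101 × 1.2 = 121.2
Step 3: Other records unchanged: 665
Step 4: Final sum = 32.8 + 121.2 + 665 = 819.0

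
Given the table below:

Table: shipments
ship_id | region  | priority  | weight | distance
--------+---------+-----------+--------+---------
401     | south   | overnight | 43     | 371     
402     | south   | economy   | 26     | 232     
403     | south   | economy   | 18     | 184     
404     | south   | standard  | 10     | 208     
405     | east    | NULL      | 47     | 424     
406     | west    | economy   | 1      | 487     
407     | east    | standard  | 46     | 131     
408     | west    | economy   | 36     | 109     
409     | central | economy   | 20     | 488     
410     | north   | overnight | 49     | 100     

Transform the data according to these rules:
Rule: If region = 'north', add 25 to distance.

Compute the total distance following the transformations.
2759

Step 1: Count records where region = 'north': 1
Step 2: Total bonus added: 1 × 25 = 25
Step 3: Original sum of distance: 2734
Step 4: Final sum = 2734 + 25 = 2759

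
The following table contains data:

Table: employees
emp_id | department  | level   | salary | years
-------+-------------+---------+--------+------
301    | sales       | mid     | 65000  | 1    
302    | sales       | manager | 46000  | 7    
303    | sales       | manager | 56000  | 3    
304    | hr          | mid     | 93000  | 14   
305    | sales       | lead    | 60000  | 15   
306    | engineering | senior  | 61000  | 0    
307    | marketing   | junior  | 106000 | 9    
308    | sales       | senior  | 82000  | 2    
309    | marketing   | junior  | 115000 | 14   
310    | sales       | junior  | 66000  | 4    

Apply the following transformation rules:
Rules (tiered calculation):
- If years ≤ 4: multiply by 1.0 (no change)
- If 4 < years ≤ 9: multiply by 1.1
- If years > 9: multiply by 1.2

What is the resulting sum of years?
79.2

Step 1: Tier 1 (years ≤ 4): 5 records, sum = 10 × 1.0 = 10.0
Step 2: Tier 2 (4 < years ≤ 9): 2 records, sum = 16 × 1.1 = 17.6
Step 3: Tier 3 (years > 9): 3 records, sum = 43 × 1.2 = 51.6
Step 4: Final sum = 10.0 + 17.6 + 51.6 = 79.2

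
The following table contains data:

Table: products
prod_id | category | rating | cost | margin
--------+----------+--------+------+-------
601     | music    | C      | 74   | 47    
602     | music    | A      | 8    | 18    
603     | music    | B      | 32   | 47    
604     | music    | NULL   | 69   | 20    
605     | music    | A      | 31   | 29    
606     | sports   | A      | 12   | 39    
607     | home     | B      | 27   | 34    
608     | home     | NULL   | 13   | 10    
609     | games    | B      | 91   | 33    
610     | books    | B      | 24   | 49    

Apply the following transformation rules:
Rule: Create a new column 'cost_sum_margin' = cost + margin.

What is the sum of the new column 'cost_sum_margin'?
707

Step 1: For each record, compute cost + margin
Example calculations:
  74 + 47 = 121
  8 + 18 = 26
  32 + 47 = 79
  ...
Step 2: Sum all derived values
Step 3: Total = 707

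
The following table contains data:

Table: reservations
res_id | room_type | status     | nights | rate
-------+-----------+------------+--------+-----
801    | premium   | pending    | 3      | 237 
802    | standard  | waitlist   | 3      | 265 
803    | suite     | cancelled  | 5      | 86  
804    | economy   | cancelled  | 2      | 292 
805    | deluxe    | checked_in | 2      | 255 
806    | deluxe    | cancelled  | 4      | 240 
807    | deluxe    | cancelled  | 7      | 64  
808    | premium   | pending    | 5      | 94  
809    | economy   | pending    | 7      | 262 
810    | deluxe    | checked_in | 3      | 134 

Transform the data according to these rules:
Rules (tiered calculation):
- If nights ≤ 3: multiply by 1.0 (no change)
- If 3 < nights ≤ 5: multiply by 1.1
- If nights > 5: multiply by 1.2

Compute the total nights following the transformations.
45.2

Step 1: Tier 1 (nights ≤ 3): 5 records, sum = 13 × 1.0 = 13.0
Step 2: Tier 2 (3 < nights ≤ 5): 3 records, sum = 14 × 1.1 = 15.4
Step 3: Tier 3 (nights > 5): 2 records, sum = 14 × 1.2 = 16.8
Step 4: Final sum = 13.0 + 15.4 + 16.8 = 45.2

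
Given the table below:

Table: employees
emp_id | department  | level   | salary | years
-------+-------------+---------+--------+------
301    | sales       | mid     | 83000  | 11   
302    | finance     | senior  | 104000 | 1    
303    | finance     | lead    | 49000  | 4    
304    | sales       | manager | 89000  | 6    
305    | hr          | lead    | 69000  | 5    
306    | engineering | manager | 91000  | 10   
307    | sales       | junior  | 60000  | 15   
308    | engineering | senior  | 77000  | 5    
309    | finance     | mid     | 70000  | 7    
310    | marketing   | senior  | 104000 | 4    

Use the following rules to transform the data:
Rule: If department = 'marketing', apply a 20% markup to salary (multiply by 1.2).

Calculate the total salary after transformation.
816800.0

Step 1: Records with department = 'marketing' have total salary = 104000
Step 2: Apply multiplier: 104000 × 1.2 = 124800.0
Step 3: Other records total: 692000
Step 4: Final sum = 124800.0 + 692000 = 816800.0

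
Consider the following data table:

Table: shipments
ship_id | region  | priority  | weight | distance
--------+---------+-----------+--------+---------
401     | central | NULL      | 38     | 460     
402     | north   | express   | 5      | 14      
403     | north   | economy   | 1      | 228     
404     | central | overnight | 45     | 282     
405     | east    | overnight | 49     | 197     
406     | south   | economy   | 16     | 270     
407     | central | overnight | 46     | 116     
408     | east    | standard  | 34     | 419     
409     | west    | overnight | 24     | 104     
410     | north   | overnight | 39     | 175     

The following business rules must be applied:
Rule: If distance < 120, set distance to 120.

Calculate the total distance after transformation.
2391

Step 1: 3 records have distance < 120
Step 2: These records originally summed to 234
Step 3: After setting to minimum: 3 × 120 = 360
Step 4: Unaffected records sum: 2031
Step 5: Final sum = 360 + 2031 = 2391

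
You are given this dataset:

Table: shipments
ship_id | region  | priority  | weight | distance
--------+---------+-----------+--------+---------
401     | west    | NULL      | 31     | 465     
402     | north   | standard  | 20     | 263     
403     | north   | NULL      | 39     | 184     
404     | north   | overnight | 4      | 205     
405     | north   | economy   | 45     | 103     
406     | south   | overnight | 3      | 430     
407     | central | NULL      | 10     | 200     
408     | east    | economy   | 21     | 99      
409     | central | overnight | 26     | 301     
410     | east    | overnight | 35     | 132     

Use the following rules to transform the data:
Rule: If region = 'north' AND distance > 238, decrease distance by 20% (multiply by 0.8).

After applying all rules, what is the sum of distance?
2329.4

Step 1: Find records where region = 'north' AND distance > 238
Step 2: 1 records match, summing to 263
Step 3: After multiplier: 263 × 0.8 = 210.4
Step 4: Unaffected records sum: 2119
Step 5: Final sum = 210.4 + 2119 = 2329.4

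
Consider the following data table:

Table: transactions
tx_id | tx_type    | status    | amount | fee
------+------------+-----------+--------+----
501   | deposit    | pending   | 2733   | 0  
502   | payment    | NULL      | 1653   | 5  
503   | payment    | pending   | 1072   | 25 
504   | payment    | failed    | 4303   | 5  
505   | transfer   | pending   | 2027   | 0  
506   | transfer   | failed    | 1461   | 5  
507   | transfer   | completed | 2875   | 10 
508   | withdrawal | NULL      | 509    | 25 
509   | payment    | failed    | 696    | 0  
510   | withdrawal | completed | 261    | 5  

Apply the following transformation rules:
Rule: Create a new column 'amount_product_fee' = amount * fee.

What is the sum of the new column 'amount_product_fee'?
106665

Step 1: For each record, compute amount * fee
Example calculations:
  2733 * 0 = 0
  1653 * 5 = 8265
  1072 * 25 = 26800
  ...
Step 2: Sum all derived values
Step 3: Total = 106665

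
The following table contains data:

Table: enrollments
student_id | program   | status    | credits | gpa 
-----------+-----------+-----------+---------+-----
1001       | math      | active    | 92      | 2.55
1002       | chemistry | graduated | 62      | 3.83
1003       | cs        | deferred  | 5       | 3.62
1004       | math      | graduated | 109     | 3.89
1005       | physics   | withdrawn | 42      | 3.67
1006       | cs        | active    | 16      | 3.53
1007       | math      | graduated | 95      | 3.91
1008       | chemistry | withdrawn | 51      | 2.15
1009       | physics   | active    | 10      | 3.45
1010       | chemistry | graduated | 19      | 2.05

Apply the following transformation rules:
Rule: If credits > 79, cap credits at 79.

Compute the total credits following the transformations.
442

Step 1: 3 records have credits > 79
Step 2: These records originally summed to 296
Step 3: After capping: 3 × 79 = 237
Step 4: Unaffected records sum: 205
Step 5: Final sum = 237 + 205 = 442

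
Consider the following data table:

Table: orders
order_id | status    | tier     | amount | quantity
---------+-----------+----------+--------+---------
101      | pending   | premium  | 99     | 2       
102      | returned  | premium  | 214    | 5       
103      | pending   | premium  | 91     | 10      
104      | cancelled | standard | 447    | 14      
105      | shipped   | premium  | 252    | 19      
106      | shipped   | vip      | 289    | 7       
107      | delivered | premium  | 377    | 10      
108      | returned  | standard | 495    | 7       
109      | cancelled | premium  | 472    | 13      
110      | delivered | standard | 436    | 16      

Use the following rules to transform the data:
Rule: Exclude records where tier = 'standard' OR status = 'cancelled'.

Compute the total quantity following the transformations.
53

Step 1: Find records where tier = 'standard' OR status = 'cancelled'
Step 2: 4 records match, summing to 50
Step 3: Original sum: 103
Step 4: Remaining sum = 103 - 50 = 53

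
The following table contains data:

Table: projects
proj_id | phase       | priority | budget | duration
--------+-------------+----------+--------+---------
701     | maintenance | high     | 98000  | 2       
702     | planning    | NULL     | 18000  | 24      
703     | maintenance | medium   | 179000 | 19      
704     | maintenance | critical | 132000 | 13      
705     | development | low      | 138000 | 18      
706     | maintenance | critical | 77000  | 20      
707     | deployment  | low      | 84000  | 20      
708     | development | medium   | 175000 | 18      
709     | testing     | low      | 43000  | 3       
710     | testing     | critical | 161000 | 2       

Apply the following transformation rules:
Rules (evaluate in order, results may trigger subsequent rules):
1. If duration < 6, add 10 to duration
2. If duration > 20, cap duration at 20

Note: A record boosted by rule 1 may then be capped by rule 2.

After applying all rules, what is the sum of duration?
165

Step 1: Apply rule 1 to records with duration < 6
  - 3 records get bonus of 10
  - Of these, 0 records then exceed 20 and get capped
Step 2: Apply rule 2 to records with duration > 20
  - 1 records (original) are capped
Step 3: Calculate final sum = 165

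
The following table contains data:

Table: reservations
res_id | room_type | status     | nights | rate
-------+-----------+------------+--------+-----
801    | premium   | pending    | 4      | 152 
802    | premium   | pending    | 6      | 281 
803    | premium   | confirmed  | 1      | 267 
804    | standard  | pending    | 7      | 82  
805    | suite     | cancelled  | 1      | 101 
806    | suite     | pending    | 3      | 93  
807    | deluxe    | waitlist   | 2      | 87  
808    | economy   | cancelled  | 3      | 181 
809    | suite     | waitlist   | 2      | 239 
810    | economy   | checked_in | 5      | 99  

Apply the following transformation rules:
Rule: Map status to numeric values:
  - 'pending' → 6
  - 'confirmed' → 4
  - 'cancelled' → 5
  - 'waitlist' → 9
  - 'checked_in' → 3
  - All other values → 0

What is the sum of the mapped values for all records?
59

Step 1: Apply mapping to each record
Step 2: Count by status:
  'pending': 4 records × 6 = 24
  'confirmed': 1 records × 4 = 4
  'cancelled': 2 records × 5 = 10
  'waitlist': 2 records × 9 = 18
  'checked_in': 1 records × 3 = 3
Step 3: Sum all mapped values = 59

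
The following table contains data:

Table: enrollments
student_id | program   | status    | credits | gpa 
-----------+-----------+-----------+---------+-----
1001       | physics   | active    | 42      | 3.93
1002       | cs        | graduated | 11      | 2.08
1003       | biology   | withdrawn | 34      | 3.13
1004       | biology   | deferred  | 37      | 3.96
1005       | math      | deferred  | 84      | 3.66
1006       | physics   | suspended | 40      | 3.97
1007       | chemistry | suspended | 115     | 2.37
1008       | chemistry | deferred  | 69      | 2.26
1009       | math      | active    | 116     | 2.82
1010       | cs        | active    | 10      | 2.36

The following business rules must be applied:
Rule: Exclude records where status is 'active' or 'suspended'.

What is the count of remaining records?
5

Step 1: Count records to exclude
  - 3 (active) + 2 (suspended) = 5 records
Step 2: Total records: 10
Step 3: Remaining = 10 - 5 = 5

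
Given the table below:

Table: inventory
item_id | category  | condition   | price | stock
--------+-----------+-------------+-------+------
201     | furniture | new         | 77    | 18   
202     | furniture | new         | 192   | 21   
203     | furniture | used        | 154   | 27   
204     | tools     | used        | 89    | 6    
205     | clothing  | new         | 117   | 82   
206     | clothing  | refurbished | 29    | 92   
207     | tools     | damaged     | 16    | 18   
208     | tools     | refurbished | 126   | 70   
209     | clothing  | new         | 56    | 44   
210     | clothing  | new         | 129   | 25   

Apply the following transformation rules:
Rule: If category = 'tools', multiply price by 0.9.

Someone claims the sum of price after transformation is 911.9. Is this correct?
No, the correct result is 961.9.

Step 1: Calculate the correct sum after transformation
Step 2: Apply multiplier 0.9 to records where category = 'tools'
Step 3: Correct result = 961.9
Step 4: Claimed result = 911.9
Step 5: 961.9 ≠ 911.9
Conclusion: The claimed result is incorrect. The correct answer is 961.9.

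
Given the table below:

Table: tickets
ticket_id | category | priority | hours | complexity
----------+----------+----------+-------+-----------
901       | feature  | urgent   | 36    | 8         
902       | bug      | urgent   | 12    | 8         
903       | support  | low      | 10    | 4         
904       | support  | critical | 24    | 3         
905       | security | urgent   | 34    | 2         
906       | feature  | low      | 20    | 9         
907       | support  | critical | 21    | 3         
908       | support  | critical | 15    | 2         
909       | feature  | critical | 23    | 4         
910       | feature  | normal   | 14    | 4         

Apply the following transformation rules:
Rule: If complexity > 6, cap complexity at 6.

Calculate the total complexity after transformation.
40

Step 1: 3 records have complexity > 6
Step 2: These records originally summed to 25
Step 3: After capping: 3 × 6 = 18
Step 4: Unaffected records sum: 22
Step 5: Final sum = 18 + 22 = 40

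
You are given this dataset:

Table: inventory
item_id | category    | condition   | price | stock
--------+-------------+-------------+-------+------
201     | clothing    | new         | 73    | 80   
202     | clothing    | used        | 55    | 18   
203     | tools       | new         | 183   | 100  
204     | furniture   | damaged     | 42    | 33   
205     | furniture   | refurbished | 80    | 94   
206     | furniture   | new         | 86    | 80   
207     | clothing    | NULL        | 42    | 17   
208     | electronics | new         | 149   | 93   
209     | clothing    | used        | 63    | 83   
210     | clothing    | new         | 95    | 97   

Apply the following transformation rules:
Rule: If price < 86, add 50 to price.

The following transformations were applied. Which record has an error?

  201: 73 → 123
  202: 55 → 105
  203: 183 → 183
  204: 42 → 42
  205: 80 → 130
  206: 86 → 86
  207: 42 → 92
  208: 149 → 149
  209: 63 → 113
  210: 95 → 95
Record 204 has an error. The correct transformed value should be 92, not 42.

Step 1: Check each record against the rule
Step 2: Record 204 has price = 42
Step 3: Since 42 < 86, the bonus should have been applied
Step 4: Correct value = 92, but claimed value = 42
Conclusion: Record 204 has the error.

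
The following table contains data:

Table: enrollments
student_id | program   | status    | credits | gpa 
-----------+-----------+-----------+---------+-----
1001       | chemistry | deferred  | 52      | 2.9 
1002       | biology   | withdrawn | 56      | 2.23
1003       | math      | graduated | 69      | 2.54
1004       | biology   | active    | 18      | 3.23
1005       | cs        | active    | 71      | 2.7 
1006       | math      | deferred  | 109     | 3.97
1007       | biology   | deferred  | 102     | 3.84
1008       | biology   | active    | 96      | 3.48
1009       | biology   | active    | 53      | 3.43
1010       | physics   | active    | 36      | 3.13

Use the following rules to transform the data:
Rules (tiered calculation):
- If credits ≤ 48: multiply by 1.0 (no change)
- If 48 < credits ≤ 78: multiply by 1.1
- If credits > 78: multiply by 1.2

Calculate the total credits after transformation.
753.5

Step 1: Tier 1 (credits ≤ 48): 2 records, sum = 54 × 1.0 = 54.0
Step 2: Tier 2 (48 < credits ≤ 78): 5 records, sum = 301 × 1.1 = 331.1
Step 3: Tier 3 (credits > 78): 3 records, sum = 307 × 1.2 = 368.4
Step 4: Final sum = 54.0 + 331.1 + 368.4 = 753.5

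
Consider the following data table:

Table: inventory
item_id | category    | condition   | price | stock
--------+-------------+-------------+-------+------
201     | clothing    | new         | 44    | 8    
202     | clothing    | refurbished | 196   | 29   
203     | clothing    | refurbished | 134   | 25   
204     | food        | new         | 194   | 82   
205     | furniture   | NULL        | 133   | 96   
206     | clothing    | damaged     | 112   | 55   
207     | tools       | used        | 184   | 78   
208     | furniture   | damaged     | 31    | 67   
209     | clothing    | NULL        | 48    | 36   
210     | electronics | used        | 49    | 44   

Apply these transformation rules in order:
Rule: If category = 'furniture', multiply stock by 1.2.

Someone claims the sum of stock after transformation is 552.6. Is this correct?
Yes, the result is correct.

Step 1: Calculate the correct sum after transformation
Step 2: Apply multiplier 1.2 to records where category = 'furniture'
Step 3: Correct result = 552.6
Step 4: Claimed result = 552.6
Step 5: 552.6 = 552.6 ✓
Conclusion: The claimed result is correct.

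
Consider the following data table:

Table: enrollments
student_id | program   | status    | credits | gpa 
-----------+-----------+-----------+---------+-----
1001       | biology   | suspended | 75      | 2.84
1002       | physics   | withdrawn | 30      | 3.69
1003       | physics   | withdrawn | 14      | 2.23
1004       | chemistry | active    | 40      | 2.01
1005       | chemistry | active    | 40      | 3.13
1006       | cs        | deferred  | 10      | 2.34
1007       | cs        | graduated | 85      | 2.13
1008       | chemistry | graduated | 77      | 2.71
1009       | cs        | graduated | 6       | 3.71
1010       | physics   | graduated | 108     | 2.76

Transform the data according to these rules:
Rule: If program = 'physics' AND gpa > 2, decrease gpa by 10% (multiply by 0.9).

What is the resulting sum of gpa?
26.68

Step 1: Find records where program = 'physics' AND gpa > 2
Step 2: 3 records match, summing to 8.68
Step 3: After multiplier: 8.68 × 0.9 = 7.81
Step 4: Unaffected records sum: 18.87
Step 5: Final sum = 7.81 + 18.87 = 26.68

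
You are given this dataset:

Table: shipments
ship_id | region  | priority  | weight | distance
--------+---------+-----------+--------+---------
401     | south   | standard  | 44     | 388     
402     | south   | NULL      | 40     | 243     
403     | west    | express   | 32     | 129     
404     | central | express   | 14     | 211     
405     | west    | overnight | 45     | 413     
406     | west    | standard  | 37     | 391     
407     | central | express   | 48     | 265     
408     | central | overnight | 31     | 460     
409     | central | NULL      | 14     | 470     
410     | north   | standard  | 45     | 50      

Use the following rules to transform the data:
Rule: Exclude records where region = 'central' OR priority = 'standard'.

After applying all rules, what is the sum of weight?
117

Step 1: Find records where region = 'central' OR priority = 'standard'
Step 2: 7 records match, summing to 233
Step 3: Original sum: 350
Step 4: Remaining sum = 350 - 233 = 117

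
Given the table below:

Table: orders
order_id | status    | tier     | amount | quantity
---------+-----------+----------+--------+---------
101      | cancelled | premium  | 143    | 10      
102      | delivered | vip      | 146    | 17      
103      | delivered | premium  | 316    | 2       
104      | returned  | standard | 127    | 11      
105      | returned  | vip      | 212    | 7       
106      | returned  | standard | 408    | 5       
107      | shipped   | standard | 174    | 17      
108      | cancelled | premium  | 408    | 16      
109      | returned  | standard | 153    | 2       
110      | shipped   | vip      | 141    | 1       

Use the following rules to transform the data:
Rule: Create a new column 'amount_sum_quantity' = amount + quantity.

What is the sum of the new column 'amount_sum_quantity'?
2316

Step 1: For each record, compute amount + quantity
Example calculations:
  143 + 10 = 153
  146 + 17 = 163
  316 + 2 = 318
  ...
Step 2: Sum all derived values
Step 3: Total = 2316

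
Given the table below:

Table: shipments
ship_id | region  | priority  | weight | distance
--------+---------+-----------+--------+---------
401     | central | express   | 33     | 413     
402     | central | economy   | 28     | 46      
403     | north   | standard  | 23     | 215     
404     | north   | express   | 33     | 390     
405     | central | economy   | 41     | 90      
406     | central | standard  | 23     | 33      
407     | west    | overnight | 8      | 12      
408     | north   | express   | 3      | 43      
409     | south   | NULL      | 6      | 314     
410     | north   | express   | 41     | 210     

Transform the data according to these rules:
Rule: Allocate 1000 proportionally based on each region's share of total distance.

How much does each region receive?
central: 329.56, north: 485.84, south: 177.8, west: 6.8

Step 1: Calculate total distance = 1766
Step 2: Calculate each region's proportion:
  central: 582/1766 = 32.96% → 329.56
  north: 858/1766 = 48.58% → 485.84
  south: 314/1766 = 17.78% → 177.8
  west: 12/1766 = 0.68% → 6.8
Step 3: Verify: sum of allocations ≈ 1000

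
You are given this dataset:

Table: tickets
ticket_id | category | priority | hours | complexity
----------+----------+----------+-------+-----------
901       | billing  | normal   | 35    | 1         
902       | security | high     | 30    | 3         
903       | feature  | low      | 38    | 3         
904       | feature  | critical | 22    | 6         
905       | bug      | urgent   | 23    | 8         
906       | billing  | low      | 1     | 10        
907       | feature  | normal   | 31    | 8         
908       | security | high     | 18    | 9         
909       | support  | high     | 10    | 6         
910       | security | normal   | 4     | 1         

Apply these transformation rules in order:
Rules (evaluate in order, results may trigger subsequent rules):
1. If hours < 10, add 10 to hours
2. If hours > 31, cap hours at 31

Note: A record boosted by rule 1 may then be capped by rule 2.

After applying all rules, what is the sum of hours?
221

Step 1: Apply rule 1 to records with hours < 10
  - 2 records get bonus of 10
  - Of these, 0 records then exceed 31 and get capped
Step 2: Apply rule 2 to records with hours > 31
  - 2 records (original) are capped
Step 3: Calculate final sum = 221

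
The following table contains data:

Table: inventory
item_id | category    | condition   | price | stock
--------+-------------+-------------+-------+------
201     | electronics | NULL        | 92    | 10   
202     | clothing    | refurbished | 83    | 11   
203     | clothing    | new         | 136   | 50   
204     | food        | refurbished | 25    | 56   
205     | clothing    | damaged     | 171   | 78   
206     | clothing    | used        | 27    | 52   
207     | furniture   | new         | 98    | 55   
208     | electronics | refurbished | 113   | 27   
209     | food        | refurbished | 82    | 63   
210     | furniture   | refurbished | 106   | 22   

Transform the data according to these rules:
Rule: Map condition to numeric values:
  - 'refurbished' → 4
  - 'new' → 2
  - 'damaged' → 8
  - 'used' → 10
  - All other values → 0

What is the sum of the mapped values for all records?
42

Step 1: Apply mapping to each record
Step 2: Count by status:
  'refurbished': 5 records × 4 = 20
  'new': 2 records × 2 = 4
  'damaged': 1 records × 8 = 8
  'used': 1 records × 10 = 10
Step 3: Sum all mapped values = 42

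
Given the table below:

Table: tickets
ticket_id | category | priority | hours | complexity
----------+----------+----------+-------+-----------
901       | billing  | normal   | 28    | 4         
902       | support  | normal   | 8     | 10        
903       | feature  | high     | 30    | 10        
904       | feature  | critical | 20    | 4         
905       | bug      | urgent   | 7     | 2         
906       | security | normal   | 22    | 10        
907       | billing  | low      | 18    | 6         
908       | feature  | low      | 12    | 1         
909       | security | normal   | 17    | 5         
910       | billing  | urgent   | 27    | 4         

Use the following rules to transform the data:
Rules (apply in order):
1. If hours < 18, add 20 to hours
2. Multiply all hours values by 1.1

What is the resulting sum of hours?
295.9

Step 1: Apply Rule 1 - Add 20 to records with hours < 18
  - 4 records affected: 44 + (4 × 20) = 124
  - Unaffected records: 145
  - Sum after Rule 1: 269
Step 2: Apply Rule 2 - Multiply all by 1.1
  - 269 × 1.1 = 295.9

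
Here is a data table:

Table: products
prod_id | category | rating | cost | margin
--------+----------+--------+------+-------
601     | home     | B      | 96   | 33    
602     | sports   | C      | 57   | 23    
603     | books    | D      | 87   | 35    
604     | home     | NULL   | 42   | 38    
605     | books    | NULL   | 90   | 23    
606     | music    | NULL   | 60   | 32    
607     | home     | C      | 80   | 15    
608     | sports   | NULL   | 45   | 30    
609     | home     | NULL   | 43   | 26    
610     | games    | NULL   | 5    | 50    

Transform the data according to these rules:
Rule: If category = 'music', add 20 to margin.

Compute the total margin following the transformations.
325

Step 1: Count records where category = 'music': 1
Step 2: Total bonus added: 1 × 20 = 20
Step 3: Original sum of margin: 305
Step 4: Final sum = 305 + 20 = 325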